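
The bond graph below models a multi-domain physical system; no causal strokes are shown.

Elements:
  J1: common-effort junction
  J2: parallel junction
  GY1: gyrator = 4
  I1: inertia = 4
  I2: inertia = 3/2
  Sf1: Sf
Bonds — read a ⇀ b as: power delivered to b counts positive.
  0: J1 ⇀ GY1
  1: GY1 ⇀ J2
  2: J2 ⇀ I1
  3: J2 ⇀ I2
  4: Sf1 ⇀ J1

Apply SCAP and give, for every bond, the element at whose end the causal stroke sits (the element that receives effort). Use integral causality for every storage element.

#4 →Sf1  (Sf1 (Sf) sets flow on bond)
#0 →J1  (J1 needs exactly one e-in)
#1 →J2  (through GY1, causality inverts; strokes same side of GY1)
#2 →I1  (0-jn J2 has e-setter on 1)
#3 →I2  (0-jn J2 has e-setter on 1)

#0 stroke→J1
#1 stroke→J2
#2 stroke→I1
#3 stroke→I2
#4 stroke→Sf1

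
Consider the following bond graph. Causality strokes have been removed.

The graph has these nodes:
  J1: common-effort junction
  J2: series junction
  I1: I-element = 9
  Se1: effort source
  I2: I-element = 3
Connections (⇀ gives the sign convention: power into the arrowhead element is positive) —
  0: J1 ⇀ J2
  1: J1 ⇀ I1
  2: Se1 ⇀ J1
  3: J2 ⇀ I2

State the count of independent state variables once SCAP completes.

β2 stroke at J1  (source Se1 imposes e)
β0 stroke at J2  (0-jn J1 has e-setter on 2)
β1 stroke at I1  (J1 effort already set via bond 2)
β3 stroke at I2  (only one flow-in slot at J2)

2  (I1, I2 all integral)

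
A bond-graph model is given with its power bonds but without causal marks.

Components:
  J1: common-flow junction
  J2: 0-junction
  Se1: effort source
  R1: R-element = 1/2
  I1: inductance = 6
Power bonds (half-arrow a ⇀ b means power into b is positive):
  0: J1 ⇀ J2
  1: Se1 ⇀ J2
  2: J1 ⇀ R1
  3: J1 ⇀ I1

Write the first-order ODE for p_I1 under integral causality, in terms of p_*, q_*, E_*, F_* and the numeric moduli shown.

β1 stroke→J2  (Se1 fixes effort; stroke away)
β0 stroke→J1  (J2: bond 1 brought effort, rest push out)
β3 stroke→I1  (I1: I, integral causality)
β2 stroke→J1  (J1 flow already set via bond 3)

dp_I1/dt = -E_Se1 - p_I1/12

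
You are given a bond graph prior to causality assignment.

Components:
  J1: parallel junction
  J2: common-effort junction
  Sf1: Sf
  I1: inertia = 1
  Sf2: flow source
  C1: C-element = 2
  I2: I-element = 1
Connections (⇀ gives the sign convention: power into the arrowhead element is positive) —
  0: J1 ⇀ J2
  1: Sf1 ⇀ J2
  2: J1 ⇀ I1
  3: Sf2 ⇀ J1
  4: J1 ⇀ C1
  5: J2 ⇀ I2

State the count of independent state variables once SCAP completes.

bond 1 stroke→Sf1  (source Sf1 imposes f)
bond 3 stroke→Sf2  (source Sf2 imposes f)
bond 2 stroke→I1  (I1: I, integral causality)
bond 4 stroke→J1  (prefer integral on C1)
bond 0 stroke→J2  (J1 effort already set via bond 4)
bond 5 stroke→I2  (common-e at J2 fixed by 0)

3  (C1, I1, I2 all integral)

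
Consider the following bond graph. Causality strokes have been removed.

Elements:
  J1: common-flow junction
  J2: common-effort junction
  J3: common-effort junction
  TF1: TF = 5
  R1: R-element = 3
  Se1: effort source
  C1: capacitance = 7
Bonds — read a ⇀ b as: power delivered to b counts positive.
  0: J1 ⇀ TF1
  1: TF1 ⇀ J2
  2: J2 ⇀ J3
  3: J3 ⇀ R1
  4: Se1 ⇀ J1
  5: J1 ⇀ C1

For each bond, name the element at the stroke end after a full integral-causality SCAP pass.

β0 →TF1
β1 →J2
β2 →J3
β3 →R1
β4 →J1
β5 →J1

#4 stroke→J1  (Se1 fixes effort; stroke away)
#5 stroke→J1  (C1 outputs effort q/C1)
#0 stroke→TF1  (closing 1-jn rule on J1)
#1 stroke→J2  (TF TF1: opposite of bond 0)
#2 stroke→J3  (J2 effort already set via bond 1)
#3 stroke→R1  (J3 effort already set via bond 2)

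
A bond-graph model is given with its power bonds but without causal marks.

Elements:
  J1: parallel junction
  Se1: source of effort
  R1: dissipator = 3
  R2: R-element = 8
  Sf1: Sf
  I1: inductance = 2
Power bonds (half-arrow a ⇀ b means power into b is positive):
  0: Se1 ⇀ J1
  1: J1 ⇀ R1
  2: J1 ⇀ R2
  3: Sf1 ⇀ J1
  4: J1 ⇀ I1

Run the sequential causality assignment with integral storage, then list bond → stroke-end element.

bond 0 |J1  (Se1 (Se) sets effort on bond)
bond 3 |Sf1  (source Sf1 imposes f)
bond 1 |R1  (common-e at J1 fixed by 0)
bond 2 |R2  (0-jn J1 has e-setter on 0)
bond 4 |I1  (common-e at J1 fixed by 0)

β0 stroke at J1
β1 stroke at R1
β2 stroke at R2
β3 stroke at Sf1
β4 stroke at I1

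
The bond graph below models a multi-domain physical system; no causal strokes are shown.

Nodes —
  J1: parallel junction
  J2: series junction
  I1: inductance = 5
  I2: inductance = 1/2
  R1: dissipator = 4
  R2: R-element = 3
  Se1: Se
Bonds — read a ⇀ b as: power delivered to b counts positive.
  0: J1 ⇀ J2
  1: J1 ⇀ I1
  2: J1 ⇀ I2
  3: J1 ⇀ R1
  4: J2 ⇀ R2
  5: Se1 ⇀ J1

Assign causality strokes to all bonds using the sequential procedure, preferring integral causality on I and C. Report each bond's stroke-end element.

β0 |J2
β1 |I1
β2 |I2
β3 |R1
β4 |R2
β5 |J1

#5 stroke→J1  (Se1 (Se) sets effort on bond)
#0 stroke→J2  (common-e at J1 fixed by 5)
#1 stroke→I1  (0-jn J1 has e-setter on 5)
#2 stroke→I2  (0-jn J1 has e-setter on 5)
#3 stroke→R1  (0-jn J1 has e-setter on 5)
#4 stroke→R2  (J2 needs exactly one f-in)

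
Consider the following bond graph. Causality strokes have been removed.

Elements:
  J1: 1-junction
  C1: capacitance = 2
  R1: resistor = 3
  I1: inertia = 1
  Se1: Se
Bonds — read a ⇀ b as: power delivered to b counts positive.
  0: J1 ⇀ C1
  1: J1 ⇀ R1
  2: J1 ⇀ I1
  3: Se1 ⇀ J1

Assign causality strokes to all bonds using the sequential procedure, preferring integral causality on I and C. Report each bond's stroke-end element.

#0 stroke at J1
#1 stroke at J1
#2 stroke at I1
#3 stroke at J1

b3 |J1  (Se1 (Se) sets effort on bond)
b0 |J1  (C1 integral (e out))
b2 |I1  (I1 integral (f out))
b1 |J1  (J1 flow already set via bond 2)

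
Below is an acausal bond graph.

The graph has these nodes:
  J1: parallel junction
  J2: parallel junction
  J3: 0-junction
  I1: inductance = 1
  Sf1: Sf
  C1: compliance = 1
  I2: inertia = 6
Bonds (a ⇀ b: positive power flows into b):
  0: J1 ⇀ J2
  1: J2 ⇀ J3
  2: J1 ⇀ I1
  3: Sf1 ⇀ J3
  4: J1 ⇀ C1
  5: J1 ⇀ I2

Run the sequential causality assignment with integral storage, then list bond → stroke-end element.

β0 stroke at J2
β1 stroke at J3
β2 stroke at I1
β3 stroke at Sf1
β4 stroke at J1
β5 stroke at I2

#3 →Sf1  (Sf1: flow source, stroke at near end)
#1 →J3  (J3: last free bond brings effort in)
#0 →J2  (only one effort-in slot at J2)
#2 →I1  (I1 integral (f out))
#4 →J1  (C1 outputs effort q/C1)
#5 →I2  (common-e at J1 fixed by 4)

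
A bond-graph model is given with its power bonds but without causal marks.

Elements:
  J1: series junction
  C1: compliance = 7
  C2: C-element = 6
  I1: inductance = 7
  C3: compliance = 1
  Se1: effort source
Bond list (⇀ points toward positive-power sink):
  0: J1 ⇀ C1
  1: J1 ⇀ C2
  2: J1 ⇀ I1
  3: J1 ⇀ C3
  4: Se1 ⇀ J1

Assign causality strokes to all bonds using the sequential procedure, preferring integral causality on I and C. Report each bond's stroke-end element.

β4 |J1  (Se1 fixes effort; stroke away)
β0 |J1  (prefer integral on C1)
β1 |J1  (C2: C, integral causality)
β2 |I1  (prefer integral on I1)
β3 |J1  (1-jn J1 has f-setter on 2)

b0 stroke→J1
b1 stroke→J1
b2 stroke→I1
b3 stroke→J1
b4 stroke→J1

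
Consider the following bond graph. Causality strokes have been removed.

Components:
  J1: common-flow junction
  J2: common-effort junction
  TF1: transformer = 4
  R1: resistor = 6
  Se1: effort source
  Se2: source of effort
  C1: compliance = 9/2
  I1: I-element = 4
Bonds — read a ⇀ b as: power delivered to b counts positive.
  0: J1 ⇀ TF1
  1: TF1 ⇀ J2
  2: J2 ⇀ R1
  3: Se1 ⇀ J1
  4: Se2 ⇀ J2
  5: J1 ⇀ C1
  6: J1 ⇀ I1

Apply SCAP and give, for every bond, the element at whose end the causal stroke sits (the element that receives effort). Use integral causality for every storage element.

bond 3 |J1  (Se1 fixes effort; stroke away)
bond 4 |J2  (Se2: effort source, stroke at far end)
bond 1 |TF1  (J2: bond 4 brought effort, rest push out)
bond 2 |R1  (J2: bond 4 brought effort, rest push out)
bond 0 |J1  (through TF1, causality passes straight; one stroke at TF1)
bond 5 |J1  (C1 outputs effort q/C1)
bond 6 |I1  (J1 needs exactly one f-in)

#0 |J1
#1 |TF1
#2 |R1
#3 |J1
#4 |J2
#5 |J1
#6 |I1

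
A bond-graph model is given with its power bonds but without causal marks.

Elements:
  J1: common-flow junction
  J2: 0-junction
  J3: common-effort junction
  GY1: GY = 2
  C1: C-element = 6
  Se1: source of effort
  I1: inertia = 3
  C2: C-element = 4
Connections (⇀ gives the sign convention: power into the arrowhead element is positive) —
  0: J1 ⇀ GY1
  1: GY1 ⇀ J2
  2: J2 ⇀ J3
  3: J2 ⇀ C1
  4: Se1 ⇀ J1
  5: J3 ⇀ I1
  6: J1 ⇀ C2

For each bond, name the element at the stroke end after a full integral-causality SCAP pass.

#4 stroke→J1  (Se1 (Se) sets effort on bond)
#3 stroke→J2  (C1: C, integral causality)
#1 stroke→GY1  (0-jn J2 has e-setter on 3)
#2 stroke→J3  (common-e at J2 fixed by 3)
#5 stroke→I1  (J3 effort already set via bond 2)
#0 stroke→GY1  (GY1 both-in/both-out from 1)
#6 stroke→J1  (J1: bond 0 brought flow, rest push out)

β0 →GY1
β1 →GY1
β2 →J3
β3 →J2
β4 →J1
β5 →I1
β6 →J1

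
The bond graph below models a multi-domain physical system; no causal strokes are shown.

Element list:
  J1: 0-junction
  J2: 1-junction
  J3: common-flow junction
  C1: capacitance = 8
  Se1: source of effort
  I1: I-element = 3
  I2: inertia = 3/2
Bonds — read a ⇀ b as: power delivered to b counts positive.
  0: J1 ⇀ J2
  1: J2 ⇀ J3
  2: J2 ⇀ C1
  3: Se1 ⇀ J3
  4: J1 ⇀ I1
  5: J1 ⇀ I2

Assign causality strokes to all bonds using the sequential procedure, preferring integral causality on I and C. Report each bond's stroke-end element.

β0 |J1
β1 |J2
β2 |J2
β3 |J3
β4 |I1
β5 |I2

#3 stroke at J3  (Se1 fixes effort; stroke away)
#1 stroke at J2  (closing 1-jn rule on J3)
#2 stroke at J2  (C1 outputs effort q/C1)
#0 stroke at J1  (J2: last free bond brings flow in)
#4 stroke at I1  (0-jn J1 has e-setter on 0)
#5 stroke at I2  (common-e at J1 fixed by 0)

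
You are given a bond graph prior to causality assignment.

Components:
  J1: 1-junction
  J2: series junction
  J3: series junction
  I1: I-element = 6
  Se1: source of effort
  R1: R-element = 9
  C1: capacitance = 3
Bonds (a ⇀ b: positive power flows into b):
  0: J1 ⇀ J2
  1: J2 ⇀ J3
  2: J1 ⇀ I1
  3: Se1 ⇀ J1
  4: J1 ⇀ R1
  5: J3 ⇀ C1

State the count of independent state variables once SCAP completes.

β3 stroke at J1  (Se1 fixes effort; stroke away)
β2 stroke at I1  (I1: I, integral causality)
β0 stroke at J1  (J1: bond 2 brought flow, rest push out)
β4 stroke at J1  (1-jn J1 has f-setter on 2)
β1 stroke at J2  (J2: bond 0 brought flow, rest push out)
β5 stroke at J3  (common-f at J3 fixed by 1)

2  (C1, I1 all integral)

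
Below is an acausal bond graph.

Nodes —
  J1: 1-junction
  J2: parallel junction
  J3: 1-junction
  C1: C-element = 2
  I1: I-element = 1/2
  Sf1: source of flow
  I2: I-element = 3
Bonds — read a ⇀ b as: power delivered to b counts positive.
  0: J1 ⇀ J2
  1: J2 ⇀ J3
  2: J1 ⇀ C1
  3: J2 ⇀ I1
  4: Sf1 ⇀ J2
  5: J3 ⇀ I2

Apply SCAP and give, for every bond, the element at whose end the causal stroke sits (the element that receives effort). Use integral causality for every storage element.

#4 stroke at Sf1  (Sf1: flow source, stroke at near end)
#2 stroke at J1  (C1 integral (e out))
#0 stroke at J2  (J1: last free bond brings flow in)
#1 stroke at J3  (common-e at J2 fixed by 0)
#3 stroke at I1  (J2 effort already set via bond 0)
#5 stroke at I2  (only one flow-in slot at J3)

#0 stroke at J2
#1 stroke at J3
#2 stroke at J1
#3 stroke at I1
#4 stroke at Sf1
#5 stroke at I2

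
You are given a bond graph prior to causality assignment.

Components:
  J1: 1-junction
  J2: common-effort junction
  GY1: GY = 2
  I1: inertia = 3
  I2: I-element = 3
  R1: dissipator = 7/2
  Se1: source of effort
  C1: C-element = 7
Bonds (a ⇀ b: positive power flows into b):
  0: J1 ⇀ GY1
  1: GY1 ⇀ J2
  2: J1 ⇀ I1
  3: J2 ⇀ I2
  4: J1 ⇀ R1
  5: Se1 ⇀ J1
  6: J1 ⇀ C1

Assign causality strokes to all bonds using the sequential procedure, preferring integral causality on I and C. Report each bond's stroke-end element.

b0 →J1
b1 →J2
b2 →I1
b3 →I2
b4 →J1
b5 →J1
b6 →J1

β5 stroke at J1  (Se1 (Se) sets effort on bond)
β2 stroke at I1  (prefer integral on I1)
β0 stroke at J1  (J1: bond 2 brought flow, rest push out)
β4 stroke at J1  (1-jn J1 has f-setter on 2)
β6 stroke at J1  (J1 flow already set via bond 2)
β1 stroke at J2  (through GY1, causality inverts; strokes same side of GY1)
β3 stroke at I2  (common-e at J2 fixed by 1)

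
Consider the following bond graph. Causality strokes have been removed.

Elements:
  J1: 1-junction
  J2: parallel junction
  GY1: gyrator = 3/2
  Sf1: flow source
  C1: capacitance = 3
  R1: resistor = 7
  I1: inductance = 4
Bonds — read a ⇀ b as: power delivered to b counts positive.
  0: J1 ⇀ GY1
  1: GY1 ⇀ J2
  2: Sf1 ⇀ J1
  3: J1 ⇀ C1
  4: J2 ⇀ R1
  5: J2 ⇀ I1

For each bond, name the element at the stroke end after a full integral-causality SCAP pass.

bond 2 →Sf1  (Sf1 (Sf) sets flow on bond)
bond 0 →J1  (common-f at J1 fixed by 2)
bond 3 →J1  (J1: bond 2 brought flow, rest push out)
bond 1 →J2  (GY GY1: same side as bond 0)
bond 4 →R1  (common-e at J2 fixed by 1)
bond 5 →I1  (0-jn J2 has e-setter on 1)

b0 |J1
b1 |J2
b2 |Sf1
b3 |J1
b4 |R1
b5 |I1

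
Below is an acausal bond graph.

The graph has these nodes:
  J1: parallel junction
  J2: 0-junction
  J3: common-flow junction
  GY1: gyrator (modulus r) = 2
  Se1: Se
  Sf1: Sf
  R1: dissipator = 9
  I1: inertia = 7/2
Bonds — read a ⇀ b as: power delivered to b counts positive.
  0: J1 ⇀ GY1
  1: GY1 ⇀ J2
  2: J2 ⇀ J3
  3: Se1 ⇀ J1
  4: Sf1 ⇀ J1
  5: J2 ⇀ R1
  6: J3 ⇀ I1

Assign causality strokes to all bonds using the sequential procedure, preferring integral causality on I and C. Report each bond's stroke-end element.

b0 →GY1
b1 →GY1
b2 →J3
b3 →J1
b4 →Sf1
b5 →J2
b6 →I1

#3 →J1  (Se1 fixes effort; stroke away)
#4 →Sf1  (source Sf1 imposes f)
#0 →GY1  (J1 effort already set via bond 3)
#1 →GY1  (through GY1, causality inverts; strokes same side of GY1)
#6 →I1  (I1 integral (f out))
#2 →J3  (common-f at J3 fixed by 6)
#5 →J2  (J2: last free bond brings effort in)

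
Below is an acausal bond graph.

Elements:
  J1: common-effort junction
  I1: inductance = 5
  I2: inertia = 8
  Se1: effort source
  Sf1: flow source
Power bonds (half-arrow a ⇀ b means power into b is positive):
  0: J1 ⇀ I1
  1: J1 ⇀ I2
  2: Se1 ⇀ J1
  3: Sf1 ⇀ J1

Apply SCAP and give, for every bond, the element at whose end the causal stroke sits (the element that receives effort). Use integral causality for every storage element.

β2 |J1  (source Se1 imposes e)
β3 |Sf1  (Sf1: flow source, stroke at near end)
β0 |I1  (J1: bond 2 brought effort, rest push out)
β1 |I2  (J1: bond 2 brought effort, rest push out)

b0 stroke at I1
b1 stroke at I2
b2 stroke at J1
b3 stroke at Sf1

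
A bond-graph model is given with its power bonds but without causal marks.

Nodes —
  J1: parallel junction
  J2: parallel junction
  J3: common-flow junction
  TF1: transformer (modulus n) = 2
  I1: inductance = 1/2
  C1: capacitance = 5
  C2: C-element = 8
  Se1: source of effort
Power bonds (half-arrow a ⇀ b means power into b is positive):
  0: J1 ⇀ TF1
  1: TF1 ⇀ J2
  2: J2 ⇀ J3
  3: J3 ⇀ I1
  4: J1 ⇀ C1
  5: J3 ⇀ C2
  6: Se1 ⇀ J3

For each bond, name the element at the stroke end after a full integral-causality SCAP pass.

b0 stroke→TF1
b1 stroke→J2
b2 stroke→J3
b3 stroke→I1
b4 stroke→J1
b5 stroke→J3
b6 stroke→J3

β6 |J3  (source Se1 imposes e)
β3 |I1  (I1: I, integral causality)
β2 |J3  (common-f at J3 fixed by 3)
β5 |J3  (J3: bond 3 brought flow, rest push out)
β1 |J2  (J2 needs exactly one e-in)
β0 |TF1  (through TF1, causality passes straight; one stroke at TF1)
β4 |J1  (closing 0-jn rule on J1)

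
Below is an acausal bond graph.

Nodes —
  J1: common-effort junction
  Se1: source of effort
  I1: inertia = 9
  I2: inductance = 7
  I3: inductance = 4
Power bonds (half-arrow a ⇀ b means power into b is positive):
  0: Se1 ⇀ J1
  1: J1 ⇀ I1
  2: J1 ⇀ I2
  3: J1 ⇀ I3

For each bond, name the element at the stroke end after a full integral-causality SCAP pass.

#0 stroke at J1  (Se1 fixes effort; stroke away)
#1 stroke at I1  (J1: bond 0 brought effort, rest push out)
#2 stroke at I2  (common-e at J1 fixed by 0)
#3 stroke at I3  (J1: bond 0 brought effort, rest push out)

β0 stroke→J1
β1 stroke→I1
β2 stroke→I2
β3 stroke→I3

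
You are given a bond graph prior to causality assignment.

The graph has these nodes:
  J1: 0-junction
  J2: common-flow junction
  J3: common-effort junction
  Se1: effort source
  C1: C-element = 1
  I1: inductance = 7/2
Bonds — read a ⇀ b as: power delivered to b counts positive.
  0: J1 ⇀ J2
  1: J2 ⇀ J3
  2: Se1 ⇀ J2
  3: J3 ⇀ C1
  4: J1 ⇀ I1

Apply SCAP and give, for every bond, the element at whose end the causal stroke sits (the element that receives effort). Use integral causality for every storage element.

#2 stroke at J2  (Se1 fixes effort; stroke away)
#3 stroke at J3  (C1 integral (e out))
#1 stroke at J2  (J3 effort already set via bond 3)
#0 stroke at J1  (only one flow-in slot at J2)
#4 stroke at I1  (0-jn J1 has e-setter on 0)

#0 →J1
#1 →J2
#2 →J2
#3 →J3
#4 →I1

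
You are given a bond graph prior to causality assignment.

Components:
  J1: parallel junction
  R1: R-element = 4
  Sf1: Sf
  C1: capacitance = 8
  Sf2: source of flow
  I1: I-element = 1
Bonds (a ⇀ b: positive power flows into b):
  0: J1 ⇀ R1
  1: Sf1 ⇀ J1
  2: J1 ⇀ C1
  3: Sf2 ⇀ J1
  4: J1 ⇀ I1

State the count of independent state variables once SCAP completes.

2  (C1, I1 all integral)

#1 stroke→Sf1  (Sf1 (Sf) sets flow on bond)
#3 stroke→Sf2  (Sf2 (Sf) sets flow on bond)
#2 stroke→J1  (C1: C, integral causality)
#0 stroke→R1  (J1: bond 2 brought effort, rest push out)
#4 stroke→I1  (J1: bond 2 brought effort, rest push out)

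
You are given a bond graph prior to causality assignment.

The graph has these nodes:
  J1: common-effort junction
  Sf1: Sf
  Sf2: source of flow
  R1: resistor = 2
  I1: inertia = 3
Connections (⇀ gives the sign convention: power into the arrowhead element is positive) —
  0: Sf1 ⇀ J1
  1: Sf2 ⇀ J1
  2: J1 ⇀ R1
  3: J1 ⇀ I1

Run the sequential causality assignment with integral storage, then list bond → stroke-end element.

β0 |Sf1  (Sf1: flow source, stroke at near end)
β1 |Sf2  (Sf2: flow source, stroke at near end)
β3 |I1  (I1 integral (f out))
β2 |J1  (closing 0-jn rule on J1)

b0 →Sf1
b1 →Sf2
b2 →J1
b3 →I1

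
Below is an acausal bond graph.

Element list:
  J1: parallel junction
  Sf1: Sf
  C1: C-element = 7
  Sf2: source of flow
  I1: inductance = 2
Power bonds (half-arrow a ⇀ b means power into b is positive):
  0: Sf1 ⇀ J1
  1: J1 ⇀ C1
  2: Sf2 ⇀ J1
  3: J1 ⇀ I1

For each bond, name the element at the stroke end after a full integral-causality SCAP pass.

β0 stroke at Sf1  (Sf1 fixes flow; stroke at Sf1)
β2 stroke at Sf2  (Sf2 (Sf) sets flow on bond)
β1 stroke at J1  (prefer integral on C1)
β3 stroke at I1  (common-e at J1 fixed by 1)

b0 →Sf1
b1 →J1
b2 →Sf2
b3 →I1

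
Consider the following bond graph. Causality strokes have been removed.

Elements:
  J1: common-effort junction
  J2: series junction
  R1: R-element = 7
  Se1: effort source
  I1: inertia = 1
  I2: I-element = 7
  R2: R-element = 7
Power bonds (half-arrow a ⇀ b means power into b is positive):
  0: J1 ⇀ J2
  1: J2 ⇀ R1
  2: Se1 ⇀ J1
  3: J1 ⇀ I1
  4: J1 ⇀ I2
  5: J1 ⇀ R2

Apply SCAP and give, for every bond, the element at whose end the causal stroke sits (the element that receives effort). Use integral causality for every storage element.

β0 stroke at J2
β1 stroke at R1
β2 stroke at J1
β3 stroke at I1
β4 stroke at I2
β5 stroke at R2

β2 stroke at J1  (Se1 (Se) sets effort on bond)
β0 stroke at J2  (common-e at J1 fixed by 2)
β3 stroke at I1  (J1 effort already set via bond 2)
β4 stroke at I2  (0-jn J1 has e-setter on 2)
β5 stroke at R2  (0-jn J1 has e-setter on 2)
β1 stroke at R1  (J2: last free bond brings flow in)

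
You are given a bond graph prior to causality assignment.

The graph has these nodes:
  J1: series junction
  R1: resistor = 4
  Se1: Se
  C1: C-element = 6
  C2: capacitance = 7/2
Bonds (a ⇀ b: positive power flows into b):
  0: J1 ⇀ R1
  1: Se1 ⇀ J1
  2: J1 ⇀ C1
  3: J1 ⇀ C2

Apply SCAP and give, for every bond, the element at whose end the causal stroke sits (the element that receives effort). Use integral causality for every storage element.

#0 |R1
#1 |J1
#2 |J1
#3 |J1

b1 stroke→J1  (Se1 fixes effort; stroke away)
b2 stroke→J1  (C1 outputs effort q/C1)
b3 stroke→J1  (prefer integral on C2)
b0 stroke→R1  (closing 1-jn rule on J1)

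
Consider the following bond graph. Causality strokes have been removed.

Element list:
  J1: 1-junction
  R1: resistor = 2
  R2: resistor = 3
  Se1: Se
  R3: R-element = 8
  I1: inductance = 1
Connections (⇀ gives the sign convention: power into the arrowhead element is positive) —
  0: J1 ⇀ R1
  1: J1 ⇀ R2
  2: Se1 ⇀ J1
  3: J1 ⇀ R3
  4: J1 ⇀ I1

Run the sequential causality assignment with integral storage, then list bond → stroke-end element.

b2 stroke→J1  (source Se1 imposes e)
b4 stroke→I1  (I1: I, integral causality)
b0 stroke→J1  (J1: bond 4 brought flow, rest push out)
b1 stroke→J1  (J1 flow already set via bond 4)
b3 stroke→J1  (J1: bond 4 brought flow, rest push out)

b0 →J1
b1 →J1
b2 →J1
b3 →J1
b4 →I1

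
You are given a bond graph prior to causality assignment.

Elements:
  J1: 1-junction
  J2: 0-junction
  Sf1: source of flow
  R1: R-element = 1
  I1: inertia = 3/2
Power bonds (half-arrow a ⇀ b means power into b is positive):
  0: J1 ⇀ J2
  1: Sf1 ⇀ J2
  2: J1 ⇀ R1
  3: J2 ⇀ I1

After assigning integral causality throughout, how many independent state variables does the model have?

1  (I1 all integral)

β1 stroke at Sf1  (Sf1 fixes flow; stroke at Sf1)
β3 stroke at I1  (prefer integral on I1)
β0 stroke at J2  (only one effort-in slot at J2)
β2 stroke at J1  (1-jn J1 has f-setter on 0)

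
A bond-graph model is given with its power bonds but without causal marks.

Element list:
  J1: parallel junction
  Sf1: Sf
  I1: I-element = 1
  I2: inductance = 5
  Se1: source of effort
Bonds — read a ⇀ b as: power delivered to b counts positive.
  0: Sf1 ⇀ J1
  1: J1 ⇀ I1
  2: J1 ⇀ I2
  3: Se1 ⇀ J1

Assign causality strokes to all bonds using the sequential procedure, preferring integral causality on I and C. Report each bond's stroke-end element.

β0 stroke→Sf1  (Sf1 fixes flow; stroke at Sf1)
β3 stroke→J1  (Se1 (Se) sets effort on bond)
β1 stroke→I1  (common-e at J1 fixed by 3)
β2 stroke→I2  (common-e at J1 fixed by 3)

bond 0 |Sf1
bond 1 |I1
bond 2 |I2
bond 3 |J1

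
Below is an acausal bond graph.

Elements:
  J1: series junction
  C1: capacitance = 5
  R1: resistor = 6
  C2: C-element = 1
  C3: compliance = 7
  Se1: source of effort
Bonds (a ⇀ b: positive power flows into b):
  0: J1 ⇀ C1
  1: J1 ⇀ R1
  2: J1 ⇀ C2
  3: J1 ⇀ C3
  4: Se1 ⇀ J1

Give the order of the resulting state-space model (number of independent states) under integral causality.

b4 |J1  (Se1: effort source, stroke at far end)
b0 |J1  (prefer integral on C1)
b2 |J1  (prefer integral on C2)
b3 |J1  (prefer integral on C3)
b1 |R1  (J1: last free bond brings flow in)

3  (C1, C2, C3 all integral)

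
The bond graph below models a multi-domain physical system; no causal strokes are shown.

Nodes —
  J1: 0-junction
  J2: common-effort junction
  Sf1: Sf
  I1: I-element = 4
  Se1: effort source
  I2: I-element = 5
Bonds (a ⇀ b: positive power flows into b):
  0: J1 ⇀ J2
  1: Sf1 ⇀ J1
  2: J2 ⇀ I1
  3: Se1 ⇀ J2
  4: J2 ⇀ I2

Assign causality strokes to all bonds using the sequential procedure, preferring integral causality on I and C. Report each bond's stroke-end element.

bond 0 stroke→J1
bond 1 stroke→Sf1
bond 2 stroke→I1
bond 3 stroke→J2
bond 4 stroke→I2

b1 →Sf1  (Sf1 (Sf) sets flow on bond)
b3 →J2  (source Se1 imposes e)
b0 →J1  (J1: last free bond brings effort in)
b2 →I1  (J2: bond 3 brought effort, rest push out)
b4 →I2  (common-e at J2 fixed by 3)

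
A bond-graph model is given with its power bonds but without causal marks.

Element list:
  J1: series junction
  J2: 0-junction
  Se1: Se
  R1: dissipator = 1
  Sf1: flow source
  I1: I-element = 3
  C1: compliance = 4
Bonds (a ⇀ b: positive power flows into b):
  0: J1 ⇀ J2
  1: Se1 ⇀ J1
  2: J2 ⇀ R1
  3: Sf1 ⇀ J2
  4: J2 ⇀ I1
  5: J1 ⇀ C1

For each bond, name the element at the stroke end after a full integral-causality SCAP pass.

b1 |J1  (source Se1 imposes e)
b3 |Sf1  (Sf1 fixes flow; stroke at Sf1)
b4 |I1  (prefer integral on I1)
b5 |J1  (C1 outputs effort q/C1)
b0 |J2  (only one flow-in slot at J1)
b2 |R1  (J2: bond 0 brought effort, rest push out)

b0 stroke at J2
b1 stroke at J1
b2 stroke at R1
b3 stroke at Sf1
b4 stroke at I1
b5 stroke at J1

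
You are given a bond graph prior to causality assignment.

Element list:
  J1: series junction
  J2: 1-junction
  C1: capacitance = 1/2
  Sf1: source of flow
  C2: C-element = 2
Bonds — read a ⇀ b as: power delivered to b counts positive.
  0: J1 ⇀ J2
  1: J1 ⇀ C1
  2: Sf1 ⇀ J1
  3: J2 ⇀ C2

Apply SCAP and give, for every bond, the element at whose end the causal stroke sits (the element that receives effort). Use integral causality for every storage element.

β0 |J1
β1 |J1
β2 |Sf1
β3 |J2

b2 stroke at Sf1  (source Sf1 imposes f)
b0 stroke at J1  (J1 flow already set via bond 2)
b1 stroke at J1  (common-f at J1 fixed by 2)
b3 stroke at J2  (J2: bond 0 brought flow, rest push out)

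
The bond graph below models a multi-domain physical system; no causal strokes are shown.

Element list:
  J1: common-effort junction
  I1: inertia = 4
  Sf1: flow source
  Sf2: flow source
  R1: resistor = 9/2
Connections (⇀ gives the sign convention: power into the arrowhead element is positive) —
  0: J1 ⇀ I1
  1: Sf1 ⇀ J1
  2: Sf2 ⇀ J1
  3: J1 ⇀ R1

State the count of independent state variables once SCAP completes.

1  (I1 all integral)

β1 →Sf1  (Sf1: flow source, stroke at near end)
β2 →Sf2  (Sf2: flow source, stroke at near end)
β0 →I1  (prefer integral on I1)
β3 →J1  (closing 0-jn rule on J1)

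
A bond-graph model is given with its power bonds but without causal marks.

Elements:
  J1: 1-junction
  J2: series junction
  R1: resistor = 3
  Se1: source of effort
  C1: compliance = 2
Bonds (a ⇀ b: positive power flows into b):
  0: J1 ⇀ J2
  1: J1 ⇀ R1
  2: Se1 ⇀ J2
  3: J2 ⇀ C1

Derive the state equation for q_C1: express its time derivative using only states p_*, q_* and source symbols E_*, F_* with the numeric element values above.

b2 |J2  (Se1 (Se) sets effort on bond)
b3 |J2  (prefer integral on C1)
b0 |J1  (closing 1-jn rule on J2)
b1 |R1  (J1 needs exactly one f-in)

dq_C1/dt = E_Se1/3 - q_C1/6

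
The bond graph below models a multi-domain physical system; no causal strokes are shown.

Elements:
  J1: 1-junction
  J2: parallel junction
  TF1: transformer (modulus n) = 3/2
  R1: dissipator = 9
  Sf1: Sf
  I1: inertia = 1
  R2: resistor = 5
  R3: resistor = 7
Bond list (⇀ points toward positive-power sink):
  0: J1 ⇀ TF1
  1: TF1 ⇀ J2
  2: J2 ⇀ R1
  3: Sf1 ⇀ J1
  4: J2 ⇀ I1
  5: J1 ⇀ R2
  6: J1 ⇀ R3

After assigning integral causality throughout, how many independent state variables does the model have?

1  (I1 all integral)

β3 stroke→Sf1  (source Sf1 imposes f)
β0 stroke→J1  (1-jn J1 has f-setter on 3)
β5 stroke→J1  (J1 flow already set via bond 3)
β6 stroke→J1  (1-jn J1 has f-setter on 3)
β1 stroke→TF1  (TF1: transformer flips bond 0)
β4 stroke→I1  (prefer integral on I1)
β2 stroke→J2  (only one effort-in slot at J2)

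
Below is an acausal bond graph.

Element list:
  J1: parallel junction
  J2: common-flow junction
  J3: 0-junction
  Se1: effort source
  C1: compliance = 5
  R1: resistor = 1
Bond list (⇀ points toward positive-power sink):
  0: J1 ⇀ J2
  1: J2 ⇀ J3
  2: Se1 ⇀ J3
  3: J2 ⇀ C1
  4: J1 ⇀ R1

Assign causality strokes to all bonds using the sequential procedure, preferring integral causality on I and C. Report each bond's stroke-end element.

b2 |J3  (Se1 fixes effort; stroke away)
b1 |J2  (0-jn J3 has e-setter on 2)
b3 |J2  (C1: C, integral causality)
b0 |J1  (J2: last free bond brings flow in)
b4 |R1  (J1: bond 0 brought effort, rest push out)

bond 0 stroke at J1
bond 1 stroke at J2
bond 2 stroke at J3
bond 3 stroke at J2
bond 4 stroke at R1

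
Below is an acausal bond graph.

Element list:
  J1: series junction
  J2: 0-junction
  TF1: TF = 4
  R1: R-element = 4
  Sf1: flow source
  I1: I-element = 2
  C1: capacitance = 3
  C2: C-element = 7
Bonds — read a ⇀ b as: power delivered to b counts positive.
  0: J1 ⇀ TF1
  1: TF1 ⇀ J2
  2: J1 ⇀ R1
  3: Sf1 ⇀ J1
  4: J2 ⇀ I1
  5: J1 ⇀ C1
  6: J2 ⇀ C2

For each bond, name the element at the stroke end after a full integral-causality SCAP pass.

b3 stroke→Sf1  (Sf1 fixes flow; stroke at Sf1)
b0 stroke→J1  (common-f at J1 fixed by 3)
b2 stroke→J1  (J1: bond 3 brought flow, rest push out)
b5 stroke→J1  (J1 flow already set via bond 3)
b1 stroke→TF1  (TF1 one-in-one-out from 0)
b4 stroke→I1  (I1 integral (f out))
b6 stroke→J2  (only one effort-in slot at J2)

#0 |J1
#1 |TF1
#2 |J1
#3 |Sf1
#4 |I1
#5 |J1
#6 |J2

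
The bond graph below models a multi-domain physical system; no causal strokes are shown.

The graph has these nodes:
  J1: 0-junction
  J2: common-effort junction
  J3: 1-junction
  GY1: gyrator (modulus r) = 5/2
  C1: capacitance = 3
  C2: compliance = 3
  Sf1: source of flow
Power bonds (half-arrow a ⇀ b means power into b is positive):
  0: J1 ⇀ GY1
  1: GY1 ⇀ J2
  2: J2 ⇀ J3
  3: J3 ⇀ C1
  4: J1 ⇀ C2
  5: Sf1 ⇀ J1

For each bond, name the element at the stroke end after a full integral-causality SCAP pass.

b0 →GY1
b1 →GY1
b2 →J2
b3 →J3
b4 →J1
b5 →Sf1

bond 5 |Sf1  (source Sf1 imposes f)
bond 3 |J3  (C1 integral (e out))
bond 2 |J2  (J3 needs exactly one f-in)
bond 1 |GY1  (J2 effort already set via bond 2)
bond 0 |GY1  (GY GY1: same side as bond 1)
bond 4 |J1  (J1 needs exactly one e-in)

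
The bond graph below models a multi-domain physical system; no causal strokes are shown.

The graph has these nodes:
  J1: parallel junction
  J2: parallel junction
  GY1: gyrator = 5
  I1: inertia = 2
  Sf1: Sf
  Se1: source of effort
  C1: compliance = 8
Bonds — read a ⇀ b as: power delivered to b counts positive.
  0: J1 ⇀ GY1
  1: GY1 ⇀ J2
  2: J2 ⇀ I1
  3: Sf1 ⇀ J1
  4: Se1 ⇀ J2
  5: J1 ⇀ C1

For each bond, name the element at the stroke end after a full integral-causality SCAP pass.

#3 →Sf1  (source Sf1 imposes f)
#4 →J2  (Se1: effort source, stroke at far end)
#1 →GY1  (common-e at J2 fixed by 4)
#2 →I1  (common-e at J2 fixed by 4)
#0 →GY1  (GY GY1: same side as bond 1)
#5 →J1  (closing 0-jn rule on J1)

bond 0 |GY1
bond 1 |GY1
bond 2 |I1
bond 3 |Sf1
bond 4 |J2
bond 5 |J1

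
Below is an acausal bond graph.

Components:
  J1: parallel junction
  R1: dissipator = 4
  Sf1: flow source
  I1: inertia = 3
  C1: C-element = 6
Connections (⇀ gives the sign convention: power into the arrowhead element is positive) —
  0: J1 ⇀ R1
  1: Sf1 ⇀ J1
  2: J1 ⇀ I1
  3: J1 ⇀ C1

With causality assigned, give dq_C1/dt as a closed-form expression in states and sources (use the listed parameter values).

dq_C1/dt = F_Sf1 - p_I1/3 - q_C1/24

#1 stroke→Sf1  (source Sf1 imposes f)
#2 stroke→I1  (I1 integral (f out))
#3 stroke→J1  (C1: C, integral causality)
#0 stroke→R1  (J1 effort already set via bond 3)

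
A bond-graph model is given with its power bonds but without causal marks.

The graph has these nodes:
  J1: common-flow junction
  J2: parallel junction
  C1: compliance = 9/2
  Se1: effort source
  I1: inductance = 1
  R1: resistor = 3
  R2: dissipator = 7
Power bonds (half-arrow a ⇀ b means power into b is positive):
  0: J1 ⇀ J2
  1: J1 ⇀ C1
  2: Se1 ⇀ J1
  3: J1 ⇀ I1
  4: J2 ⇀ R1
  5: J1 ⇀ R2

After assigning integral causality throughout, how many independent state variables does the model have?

2  (C1, I1 all integral)

b2 |J1  (Se1 (Se) sets effort on bond)
b1 |J1  (C1: C, integral causality)
b3 |I1  (prefer integral on I1)
b0 |J1  (J1 flow already set via bond 3)
b5 |J1  (J1: bond 3 brought flow, rest push out)
b4 |J2  (closing 0-jn rule on J2)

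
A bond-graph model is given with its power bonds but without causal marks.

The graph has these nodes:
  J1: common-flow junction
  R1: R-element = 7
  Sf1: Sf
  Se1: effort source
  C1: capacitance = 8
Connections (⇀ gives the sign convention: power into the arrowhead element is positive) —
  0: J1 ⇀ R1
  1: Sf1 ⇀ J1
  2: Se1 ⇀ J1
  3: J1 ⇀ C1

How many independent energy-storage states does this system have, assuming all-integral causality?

b1 stroke→Sf1  (Sf1 (Sf) sets flow on bond)
b2 stroke→J1  (Se1 fixes effort; stroke away)
b0 stroke→J1  (J1: bond 1 brought flow, rest push out)
b3 stroke→J1  (1-jn J1 has f-setter on 1)

1  (C1 all integral)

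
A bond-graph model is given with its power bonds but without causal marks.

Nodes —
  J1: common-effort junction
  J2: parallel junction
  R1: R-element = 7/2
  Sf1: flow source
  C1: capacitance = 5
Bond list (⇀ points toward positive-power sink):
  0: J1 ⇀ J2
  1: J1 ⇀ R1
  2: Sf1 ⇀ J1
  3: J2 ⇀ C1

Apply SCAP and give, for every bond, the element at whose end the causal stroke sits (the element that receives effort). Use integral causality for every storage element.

#2 →Sf1  (Sf1 (Sf) sets flow on bond)
#3 →J2  (C1 outputs effort q/C1)
#0 →J1  (J2 effort already set via bond 3)
#1 →R1  (J1: bond 0 brought effort, rest push out)

b0 |J1
b1 |R1
b2 |Sf1
b3 |J2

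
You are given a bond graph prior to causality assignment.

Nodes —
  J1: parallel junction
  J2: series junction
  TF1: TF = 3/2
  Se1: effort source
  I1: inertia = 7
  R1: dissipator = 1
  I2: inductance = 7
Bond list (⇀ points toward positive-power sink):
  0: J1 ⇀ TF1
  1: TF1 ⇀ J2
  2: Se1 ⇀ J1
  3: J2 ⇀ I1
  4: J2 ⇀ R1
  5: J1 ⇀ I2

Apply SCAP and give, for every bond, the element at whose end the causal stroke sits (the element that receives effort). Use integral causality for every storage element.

#0 |TF1
#1 |J2
#2 |J1
#3 |I1
#4 |J2
#5 |I2

β2 stroke at J1  (Se1 (Se) sets effort on bond)
β0 stroke at TF1  (common-e at J1 fixed by 2)
β5 stroke at I2  (J1: bond 2 brought effort, rest push out)
β1 stroke at J2  (TF1 one-in-one-out from 0)
β3 stroke at I1  (I1: I, integral causality)
β4 stroke at J2  (1-jn J2 has f-setter on 3)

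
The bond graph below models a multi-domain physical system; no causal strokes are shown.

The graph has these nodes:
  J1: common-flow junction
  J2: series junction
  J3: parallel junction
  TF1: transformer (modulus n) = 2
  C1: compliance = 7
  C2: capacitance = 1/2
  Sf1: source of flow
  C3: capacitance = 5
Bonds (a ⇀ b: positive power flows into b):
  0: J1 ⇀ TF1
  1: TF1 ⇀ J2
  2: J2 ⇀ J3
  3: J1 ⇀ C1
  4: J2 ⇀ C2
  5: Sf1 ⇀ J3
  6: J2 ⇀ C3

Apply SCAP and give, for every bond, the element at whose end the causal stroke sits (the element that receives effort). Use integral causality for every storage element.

#0 stroke→TF1
#1 stroke→J2
#2 stroke→J3
#3 stroke→J1
#4 stroke→J2
#5 stroke→Sf1
#6 stroke→J2

β5 stroke→Sf1  (Sf1 fixes flow; stroke at Sf1)
β2 stroke→J3  (J3: last free bond brings effort in)
β1 stroke→J2  (J2: bond 2 brought flow, rest push out)
β4 stroke→J2  (1-jn J2 has f-setter on 2)
β6 stroke→J2  (common-f at J2 fixed by 2)
β0 stroke→TF1  (TF1 one-in-one-out from 1)
β3 stroke→J1  (1-jn J1 has f-setter on 0)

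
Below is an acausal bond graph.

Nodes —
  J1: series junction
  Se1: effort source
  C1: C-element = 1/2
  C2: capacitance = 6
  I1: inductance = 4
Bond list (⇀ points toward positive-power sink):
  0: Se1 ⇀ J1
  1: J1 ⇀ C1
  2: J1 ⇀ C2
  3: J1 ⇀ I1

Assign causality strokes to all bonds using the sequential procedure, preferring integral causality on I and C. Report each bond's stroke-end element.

β0 |J1
β1 |J1
β2 |J1
β3 |I1

#0 stroke→J1  (Se1 fixes effort; stroke away)
#1 stroke→J1  (C1: C, integral causality)
#2 stroke→J1  (C2 outputs effort q/C2)
#3 stroke→I1  (closing 1-jn rule on J1)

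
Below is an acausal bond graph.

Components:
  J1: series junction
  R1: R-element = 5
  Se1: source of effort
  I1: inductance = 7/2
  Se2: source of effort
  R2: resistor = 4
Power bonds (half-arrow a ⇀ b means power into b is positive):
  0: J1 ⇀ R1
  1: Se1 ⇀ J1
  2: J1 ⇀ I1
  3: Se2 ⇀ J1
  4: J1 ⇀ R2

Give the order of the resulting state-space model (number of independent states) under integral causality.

β1 stroke at J1  (Se1 fixes effort; stroke away)
β3 stroke at J1  (Se2 (Se) sets effort on bond)
β2 stroke at I1  (I1 integral (f out))
β0 stroke at J1  (J1: bond 2 brought flow, rest push out)
β4 stroke at J1  (common-f at J1 fixed by 2)

1  (I1 all integral)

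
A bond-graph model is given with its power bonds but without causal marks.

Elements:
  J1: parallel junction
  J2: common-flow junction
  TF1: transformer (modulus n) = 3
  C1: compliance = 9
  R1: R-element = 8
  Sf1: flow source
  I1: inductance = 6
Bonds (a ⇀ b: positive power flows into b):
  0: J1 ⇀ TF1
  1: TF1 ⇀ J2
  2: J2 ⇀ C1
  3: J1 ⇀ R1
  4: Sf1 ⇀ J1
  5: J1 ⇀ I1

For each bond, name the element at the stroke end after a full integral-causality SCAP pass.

b0 stroke at J1
b1 stroke at TF1
b2 stroke at J2
b3 stroke at R1
b4 stroke at Sf1
b5 stroke at I1

β4 stroke→Sf1  (source Sf1 imposes f)
β2 stroke→J2  (C1 integral (e out))
β1 stroke→TF1  (only one flow-in slot at J2)
β0 stroke→J1  (TF TF1: opposite of bond 1)
β3 stroke→R1  (common-e at J1 fixed by 0)
β5 stroke→I1  (J1: bond 0 brought effort, rest push out)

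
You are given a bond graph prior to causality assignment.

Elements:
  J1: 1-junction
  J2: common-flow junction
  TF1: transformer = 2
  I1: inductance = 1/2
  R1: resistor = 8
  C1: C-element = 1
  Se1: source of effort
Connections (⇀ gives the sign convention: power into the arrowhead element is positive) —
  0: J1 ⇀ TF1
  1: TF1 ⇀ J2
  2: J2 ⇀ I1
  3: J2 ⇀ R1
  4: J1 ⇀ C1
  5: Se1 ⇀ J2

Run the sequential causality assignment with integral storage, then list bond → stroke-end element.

b5 stroke at J2  (Se1 (Se) sets effort on bond)
b2 stroke at I1  (I1 integral (f out))
b1 stroke at J2  (1-jn J2 has f-setter on 2)
b3 stroke at J2  (1-jn J2 has f-setter on 2)
b0 stroke at TF1  (TF1 one-in-one-out from 1)
b4 stroke at J1  (J1: bond 0 brought flow, rest push out)

β0 |TF1
β1 |J2
β2 |I1
β3 |J2
β4 |J1
β5 |J2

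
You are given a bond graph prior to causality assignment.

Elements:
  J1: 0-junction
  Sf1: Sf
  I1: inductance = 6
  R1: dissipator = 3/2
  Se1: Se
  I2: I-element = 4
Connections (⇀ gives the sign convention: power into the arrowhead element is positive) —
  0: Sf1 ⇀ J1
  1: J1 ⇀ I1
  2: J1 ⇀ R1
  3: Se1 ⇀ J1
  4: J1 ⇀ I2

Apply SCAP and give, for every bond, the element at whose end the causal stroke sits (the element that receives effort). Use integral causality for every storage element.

β0 stroke→Sf1  (source Sf1 imposes f)
β3 stroke→J1  (source Se1 imposes e)
β1 stroke→I1  (0-jn J1 has e-setter on 3)
β2 stroke→R1  (0-jn J1 has e-setter on 3)
β4 stroke→I2  (0-jn J1 has e-setter on 3)

β0 →Sf1
β1 →I1
β2 →R1
β3 →J1
β4 →I2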